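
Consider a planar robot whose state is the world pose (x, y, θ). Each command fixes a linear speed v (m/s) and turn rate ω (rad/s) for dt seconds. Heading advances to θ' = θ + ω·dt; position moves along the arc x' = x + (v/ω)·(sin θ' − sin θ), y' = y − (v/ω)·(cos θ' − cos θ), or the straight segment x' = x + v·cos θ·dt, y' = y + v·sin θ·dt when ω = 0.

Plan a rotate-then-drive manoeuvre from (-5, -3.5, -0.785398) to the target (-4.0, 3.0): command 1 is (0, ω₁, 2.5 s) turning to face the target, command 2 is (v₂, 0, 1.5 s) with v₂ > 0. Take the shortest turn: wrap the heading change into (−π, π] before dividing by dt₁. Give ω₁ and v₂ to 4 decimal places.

ω₁ = 0.8814, v₂ = 4.3843

heading to target = atan2(3−-3.5, -4−-5) = 1.4181
Δθ = wrap(1.4181 − -0.7854) = 2.2035; ω₁ = Δθ/dt₁ = 0.8814
distance = √((-4−-5)² + (3−-3.5)²) = 6.5765; v₂ = distance/dt₂ = 4.3843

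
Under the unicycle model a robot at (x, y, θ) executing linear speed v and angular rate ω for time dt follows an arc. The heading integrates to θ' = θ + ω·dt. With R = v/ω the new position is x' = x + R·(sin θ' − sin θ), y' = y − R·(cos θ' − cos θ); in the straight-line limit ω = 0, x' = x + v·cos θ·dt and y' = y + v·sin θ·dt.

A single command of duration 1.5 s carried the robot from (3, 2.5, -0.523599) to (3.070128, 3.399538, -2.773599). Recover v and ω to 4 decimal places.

v = -0.7500, ω = -1.5000

Δθ = -2.773599 − -0.523599 = -2.250000
ω = Δθ/dt = -2.250000/1.5 = -1.5000
R = −Δy/(cos θ' − cos θ) = 0.5000
v = R·ω = 0.5000·-1.5000 = -0.7500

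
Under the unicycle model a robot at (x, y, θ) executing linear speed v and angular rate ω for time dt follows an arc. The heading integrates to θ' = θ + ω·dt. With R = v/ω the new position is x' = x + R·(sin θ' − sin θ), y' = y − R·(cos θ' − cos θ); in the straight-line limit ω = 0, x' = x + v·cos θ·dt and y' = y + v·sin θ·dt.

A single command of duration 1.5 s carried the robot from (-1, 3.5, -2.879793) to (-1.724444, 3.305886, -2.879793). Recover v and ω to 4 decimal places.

v = 0.5000, ω = 0.0000

Δθ = -2.879793 − -2.879793 = 0.000000
ω = Δθ/dt = 0.000000/1.5 = 0.0000
ω = 0 → v = (Δx·cos θ + Δy·sin θ)/dt = 0.5000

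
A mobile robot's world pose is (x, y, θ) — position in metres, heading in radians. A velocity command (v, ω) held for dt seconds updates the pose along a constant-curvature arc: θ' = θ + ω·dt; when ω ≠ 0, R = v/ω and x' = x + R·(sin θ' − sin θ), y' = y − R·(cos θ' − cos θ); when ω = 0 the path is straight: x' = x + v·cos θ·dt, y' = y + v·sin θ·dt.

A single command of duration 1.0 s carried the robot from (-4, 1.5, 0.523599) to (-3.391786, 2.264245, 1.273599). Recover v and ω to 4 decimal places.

v = 1.0000, ω = 0.7500

Δθ = 1.273599 − 0.523599 = 0.750000
ω = Δθ/dt = 0.750000/1.0 = 0.7500
R = −Δy/(cos θ' − cos θ) = 1.3333
v = R·ω = 1.3333·0.7500 = 1.0000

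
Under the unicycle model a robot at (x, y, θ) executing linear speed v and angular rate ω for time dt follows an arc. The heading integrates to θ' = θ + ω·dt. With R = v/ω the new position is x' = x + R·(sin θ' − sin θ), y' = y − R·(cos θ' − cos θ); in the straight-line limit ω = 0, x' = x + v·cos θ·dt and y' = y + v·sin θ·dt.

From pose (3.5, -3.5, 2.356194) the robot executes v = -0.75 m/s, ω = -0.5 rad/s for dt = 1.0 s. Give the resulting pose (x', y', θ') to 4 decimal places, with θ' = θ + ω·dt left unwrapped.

θ' = 2.3562 + -0.5·1.0 = 1.8562
R = v/ω = -0.75/-0.5 = 1.5000
x' = 3.5 + 1.5000·(sin 1.8562 − sin 2.3562) = 3.8787
y' = -3.5 − 1.5000·(cos 1.8562 − cos 2.3562) = -4.1384

(3.8787, -4.1384, 1.8562)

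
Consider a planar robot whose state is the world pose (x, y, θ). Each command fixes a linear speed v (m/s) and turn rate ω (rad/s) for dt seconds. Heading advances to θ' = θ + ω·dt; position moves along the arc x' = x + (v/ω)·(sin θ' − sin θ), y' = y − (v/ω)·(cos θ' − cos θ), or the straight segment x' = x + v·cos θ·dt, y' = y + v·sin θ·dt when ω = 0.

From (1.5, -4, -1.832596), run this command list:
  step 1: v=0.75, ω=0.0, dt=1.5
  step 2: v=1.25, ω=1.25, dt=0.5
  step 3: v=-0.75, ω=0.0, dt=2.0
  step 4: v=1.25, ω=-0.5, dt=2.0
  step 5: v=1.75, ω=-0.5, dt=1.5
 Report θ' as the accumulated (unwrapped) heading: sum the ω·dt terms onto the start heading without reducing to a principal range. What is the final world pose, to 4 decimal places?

step 1: θ'=-1.8326 (straight) → pose (1.2088, -5.0867, -1.8326)
step 2: θ'=-1.2076 (R=1.0000) → pose (1.2400, -5.7008, -1.2076)
step 3: θ'=-1.2076 (straight) → pose (0.7071, -4.2986, -1.2076)
step 4: θ'=-2.2076 (R=-2.5000) → pose (0.3802, -6.6733, -2.2076)
step 5: θ'=-2.9576 (R=-3.5000) → pose (-1.7935, -8.0331, -2.9576)

(-1.7935, -8.0331, -2.9576)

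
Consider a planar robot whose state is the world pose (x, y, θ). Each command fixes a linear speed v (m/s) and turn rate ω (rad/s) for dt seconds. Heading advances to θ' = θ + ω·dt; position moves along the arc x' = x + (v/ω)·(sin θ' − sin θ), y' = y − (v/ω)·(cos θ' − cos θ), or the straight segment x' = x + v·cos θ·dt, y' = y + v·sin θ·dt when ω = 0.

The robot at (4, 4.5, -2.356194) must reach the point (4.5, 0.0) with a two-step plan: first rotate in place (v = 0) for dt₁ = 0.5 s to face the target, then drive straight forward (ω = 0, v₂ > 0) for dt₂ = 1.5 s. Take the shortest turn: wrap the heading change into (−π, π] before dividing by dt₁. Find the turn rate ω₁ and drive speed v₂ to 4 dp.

heading to target = atan2(0−4.5, 4.5−4) = -1.4601
Δθ = wrap(-1.4601 − -2.3562) = 0.8961; ω₁ = Δθ/dt₁ = 1.7921
distance = √((4.5−4)² + (0−4.5)²) = 4.5277; v₂ = distance/dt₂ = 3.0185

ω₁ = 1.7921, v₂ = 3.0185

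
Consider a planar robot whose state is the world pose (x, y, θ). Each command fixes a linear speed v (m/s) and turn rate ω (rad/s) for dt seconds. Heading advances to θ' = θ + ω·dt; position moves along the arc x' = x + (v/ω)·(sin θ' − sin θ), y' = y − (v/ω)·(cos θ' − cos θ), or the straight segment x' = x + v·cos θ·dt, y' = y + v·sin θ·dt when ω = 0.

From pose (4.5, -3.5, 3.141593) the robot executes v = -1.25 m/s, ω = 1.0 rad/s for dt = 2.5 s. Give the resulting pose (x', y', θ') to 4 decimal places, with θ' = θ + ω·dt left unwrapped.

(5.2481, -1.2486, 5.6416)

θ' = 3.1416 + 1.0·2.5 = 5.6416
R = v/ω = -1.25/1.0 = -1.2500
x' = 4.5 + -1.2500·(sin 5.6416 − sin 3.1416) = 5.2481
y' = -3.5 − -1.2500·(cos 5.6416 − cos 3.1416) = -1.2486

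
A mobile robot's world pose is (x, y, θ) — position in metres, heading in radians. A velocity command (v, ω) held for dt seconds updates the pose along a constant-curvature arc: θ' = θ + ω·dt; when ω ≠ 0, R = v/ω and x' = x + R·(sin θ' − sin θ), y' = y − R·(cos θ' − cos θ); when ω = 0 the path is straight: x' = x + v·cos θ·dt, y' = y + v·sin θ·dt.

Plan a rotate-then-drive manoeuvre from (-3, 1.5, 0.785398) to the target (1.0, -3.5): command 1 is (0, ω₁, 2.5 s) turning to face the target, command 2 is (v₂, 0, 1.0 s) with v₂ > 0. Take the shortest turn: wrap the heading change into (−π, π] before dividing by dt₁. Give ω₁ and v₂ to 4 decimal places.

ω₁ = -0.6726, v₂ = 6.4031

heading to target = atan2(-3.5−1.5, 1−-3) = -0.8961
Δθ = wrap(-0.8961 − 0.7854) = -1.6815; ω₁ = Δθ/dt₁ = -0.6726
distance = √((1−-3)² + (-3.5−1.5)²) = 6.4031; v₂ = distance/dt₂ = 6.4031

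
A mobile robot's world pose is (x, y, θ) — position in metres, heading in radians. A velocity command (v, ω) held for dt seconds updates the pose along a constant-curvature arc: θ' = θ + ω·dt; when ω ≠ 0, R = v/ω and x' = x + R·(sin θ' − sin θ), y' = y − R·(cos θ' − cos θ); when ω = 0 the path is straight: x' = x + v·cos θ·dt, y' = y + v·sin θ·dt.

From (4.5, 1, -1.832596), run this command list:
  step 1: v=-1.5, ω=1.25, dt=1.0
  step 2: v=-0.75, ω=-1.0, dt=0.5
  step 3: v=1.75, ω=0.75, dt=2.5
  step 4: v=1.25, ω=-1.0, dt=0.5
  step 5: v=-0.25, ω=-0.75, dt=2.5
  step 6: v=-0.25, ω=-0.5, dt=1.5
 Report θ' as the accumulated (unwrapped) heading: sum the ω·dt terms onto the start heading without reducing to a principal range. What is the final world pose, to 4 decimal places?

(7.7121, 3.0248, -2.3326)

step 1: θ'=-0.5826 (R=-1.2000) → pose (4.0011, 2.3126, -0.5826)
step 2: θ'=-1.0826 (R=0.7500) → pose (3.7514, 2.5871, -1.0826)
step 3: θ'=0.7924 (R=2.3333) → pose (7.4736, 2.0432, 0.7924)
step 4: θ'=0.2924 (R=-1.2500) → pose (8.0033, 2.3625, 0.2924)
step 5: θ'=-1.5826 (R=0.3333) → pose (7.5739, 2.6856, -1.5826)
step 6: θ'=-2.3326 (R=0.5000) → pose (7.7121, 3.0248, -2.3326)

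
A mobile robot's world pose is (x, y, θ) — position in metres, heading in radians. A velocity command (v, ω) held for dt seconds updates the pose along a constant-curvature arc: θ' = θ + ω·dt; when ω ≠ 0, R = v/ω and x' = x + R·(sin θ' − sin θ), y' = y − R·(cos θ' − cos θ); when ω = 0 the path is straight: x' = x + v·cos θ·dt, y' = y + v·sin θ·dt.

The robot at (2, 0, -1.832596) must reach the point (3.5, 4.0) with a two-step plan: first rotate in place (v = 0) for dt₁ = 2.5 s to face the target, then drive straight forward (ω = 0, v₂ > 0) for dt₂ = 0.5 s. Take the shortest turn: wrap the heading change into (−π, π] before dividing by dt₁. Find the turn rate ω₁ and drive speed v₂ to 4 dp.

heading to target = atan2(4−0, 3.5−2) = 1.2120
Δθ = wrap(1.2120 − -1.8326) = 3.0446; ω₁ = Δθ/dt₁ = 1.2178
distance = √((3.5−2)² + (4−0)²) = 4.2720; v₂ = distance/dt₂ = 8.5440

ω₁ = 1.2178, v₂ = 8.5440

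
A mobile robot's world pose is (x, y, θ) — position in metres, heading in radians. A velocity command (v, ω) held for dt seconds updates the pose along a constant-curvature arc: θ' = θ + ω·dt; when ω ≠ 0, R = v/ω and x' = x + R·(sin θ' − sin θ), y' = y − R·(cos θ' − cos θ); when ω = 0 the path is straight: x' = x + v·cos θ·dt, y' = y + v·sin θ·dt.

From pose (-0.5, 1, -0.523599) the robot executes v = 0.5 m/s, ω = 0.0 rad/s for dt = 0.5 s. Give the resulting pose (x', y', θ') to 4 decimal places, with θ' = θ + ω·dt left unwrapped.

θ' = -0.5236 + 0.0·0.5 = -0.5236
ω = 0 → straight: x' = -0.5 + 0.5·cos(-0.5236)·0.5 = -0.2835
y' = 1 + 0.5·sin(-0.5236)·0.5 = 0.8750

(-0.2835, 0.8750, -0.5236)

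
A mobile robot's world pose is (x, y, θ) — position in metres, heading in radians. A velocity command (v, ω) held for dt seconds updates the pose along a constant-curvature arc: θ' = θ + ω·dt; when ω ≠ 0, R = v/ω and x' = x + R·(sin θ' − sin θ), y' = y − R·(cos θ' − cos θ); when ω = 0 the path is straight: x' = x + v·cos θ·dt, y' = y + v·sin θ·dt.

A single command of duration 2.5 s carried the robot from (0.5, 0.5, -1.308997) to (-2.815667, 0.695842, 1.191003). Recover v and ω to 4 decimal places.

v = -1.7500, ω = 1.0000

Δθ = 1.191003 − -1.308997 = 2.500000
ω = Δθ/dt = 2.500000/2.5 = 1.0000
R = Δx/(sin θ' − sin θ) = -1.7500
v = R·ω = -1.7500·1.0000 = -1.7500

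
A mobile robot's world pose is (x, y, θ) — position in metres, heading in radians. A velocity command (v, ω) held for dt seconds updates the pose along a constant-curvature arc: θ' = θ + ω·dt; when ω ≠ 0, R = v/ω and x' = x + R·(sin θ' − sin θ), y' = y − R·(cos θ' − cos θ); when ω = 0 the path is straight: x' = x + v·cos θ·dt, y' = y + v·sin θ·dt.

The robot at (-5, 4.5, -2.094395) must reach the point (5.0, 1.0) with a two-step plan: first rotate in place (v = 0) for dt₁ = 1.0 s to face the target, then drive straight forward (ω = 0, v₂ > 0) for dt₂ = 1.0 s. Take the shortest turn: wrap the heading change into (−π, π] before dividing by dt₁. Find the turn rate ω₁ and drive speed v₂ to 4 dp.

ω₁ = 1.7577, v₂ = 10.5948

heading to target = atan2(1−4.5, 5−-5) = -0.3367
Δθ = wrap(-0.3367 − -2.0944) = 1.7577; ω₁ = Δθ/dt₁ = 1.7577
distance = √((5−-5)² + (1−4.5)²) = 10.5948; v₂ = distance/dt₂ = 10.5948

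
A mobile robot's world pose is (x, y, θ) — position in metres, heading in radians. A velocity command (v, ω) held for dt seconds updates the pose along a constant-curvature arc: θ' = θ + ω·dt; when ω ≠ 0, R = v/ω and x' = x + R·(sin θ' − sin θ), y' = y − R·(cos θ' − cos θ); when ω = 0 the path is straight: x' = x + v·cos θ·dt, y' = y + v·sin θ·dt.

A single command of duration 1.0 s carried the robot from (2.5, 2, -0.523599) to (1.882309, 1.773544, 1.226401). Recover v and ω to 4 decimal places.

v = -0.7500, ω = 1.7500

Δθ = 1.226401 − -0.523599 = 1.750000
ω = Δθ/dt = 1.750000/1.0 = 1.7500
R = Δx/(sin θ' − sin θ) = -0.4286
v = R·ω = -0.4286·1.7500 = -0.7500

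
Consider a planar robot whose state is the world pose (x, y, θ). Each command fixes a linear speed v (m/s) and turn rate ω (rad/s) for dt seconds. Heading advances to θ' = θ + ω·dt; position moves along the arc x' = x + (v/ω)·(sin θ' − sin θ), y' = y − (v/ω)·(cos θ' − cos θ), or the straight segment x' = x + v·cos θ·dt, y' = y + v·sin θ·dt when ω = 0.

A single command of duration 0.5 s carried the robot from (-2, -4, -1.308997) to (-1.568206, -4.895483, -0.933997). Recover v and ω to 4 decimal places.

Δθ = -0.933997 − -1.308997 = 0.375000
ω = Δθ/dt = 0.375000/0.5 = 0.7500
R = −Δy/(cos θ' − cos θ) = 2.6667
v = R·ω = 2.6667·0.7500 = 2.0000

v = 2.0000, ω = 0.7500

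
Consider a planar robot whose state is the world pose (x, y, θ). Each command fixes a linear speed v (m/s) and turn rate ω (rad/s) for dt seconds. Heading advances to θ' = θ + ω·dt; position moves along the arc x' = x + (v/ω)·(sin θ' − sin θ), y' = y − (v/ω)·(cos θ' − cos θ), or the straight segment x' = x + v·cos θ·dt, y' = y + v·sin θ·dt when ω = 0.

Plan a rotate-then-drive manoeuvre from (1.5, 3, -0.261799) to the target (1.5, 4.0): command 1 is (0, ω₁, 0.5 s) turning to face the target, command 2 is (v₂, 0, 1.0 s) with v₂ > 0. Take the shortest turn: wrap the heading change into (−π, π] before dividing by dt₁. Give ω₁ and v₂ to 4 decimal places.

ω₁ = 3.6652, v₂ = 1.0000

heading to target = atan2(4−3, 1.5−1.5) = 1.5708
Δθ = wrap(1.5708 − -0.2618) = 1.8326; ω₁ = Δθ/dt₁ = 3.6652
distance = √((1.5−1.5)² + (4−3)²) = 1.0000; v₂ = distance/dt₂ = 1.0000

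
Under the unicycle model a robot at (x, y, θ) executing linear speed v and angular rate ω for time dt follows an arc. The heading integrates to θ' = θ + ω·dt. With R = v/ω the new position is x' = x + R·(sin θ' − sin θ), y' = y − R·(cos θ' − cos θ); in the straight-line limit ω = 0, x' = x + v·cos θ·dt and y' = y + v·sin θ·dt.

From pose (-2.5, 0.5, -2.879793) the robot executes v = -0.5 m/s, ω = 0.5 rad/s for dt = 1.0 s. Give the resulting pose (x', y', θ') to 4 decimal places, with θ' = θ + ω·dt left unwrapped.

θ' = -2.8798 + 0.5·1.0 = -2.3798
R = v/ω = -0.5/0.5 = -1.0000
x' = -2.5 + -1.0000·(sin -2.3798 − sin -2.8798) = -2.0686
y' = 0.5 − -1.0000·(cos -2.3798 − cos -2.8798) = 0.7423

(-2.0686, 0.7423, -2.3798)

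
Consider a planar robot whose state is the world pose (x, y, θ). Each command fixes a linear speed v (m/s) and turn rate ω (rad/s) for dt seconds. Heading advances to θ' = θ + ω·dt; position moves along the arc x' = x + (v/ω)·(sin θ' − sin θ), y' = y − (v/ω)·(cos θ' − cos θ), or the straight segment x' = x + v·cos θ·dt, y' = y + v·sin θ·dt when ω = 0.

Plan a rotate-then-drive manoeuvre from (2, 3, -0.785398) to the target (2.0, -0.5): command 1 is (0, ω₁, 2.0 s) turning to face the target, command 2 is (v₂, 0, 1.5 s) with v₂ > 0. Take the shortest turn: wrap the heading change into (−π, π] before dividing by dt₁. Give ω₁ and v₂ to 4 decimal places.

ω₁ = -0.3927, v₂ = 2.3333

heading to target = atan2(-0.5−3, 2−2) = -1.5708
Δθ = wrap(-1.5708 − -0.7854) = -0.7854; ω₁ = Δθ/dt₁ = -0.3927
distance = √((2−2)² + (-0.5−3)²) = 3.5000; v₂ = distance/dt₂ = 2.3333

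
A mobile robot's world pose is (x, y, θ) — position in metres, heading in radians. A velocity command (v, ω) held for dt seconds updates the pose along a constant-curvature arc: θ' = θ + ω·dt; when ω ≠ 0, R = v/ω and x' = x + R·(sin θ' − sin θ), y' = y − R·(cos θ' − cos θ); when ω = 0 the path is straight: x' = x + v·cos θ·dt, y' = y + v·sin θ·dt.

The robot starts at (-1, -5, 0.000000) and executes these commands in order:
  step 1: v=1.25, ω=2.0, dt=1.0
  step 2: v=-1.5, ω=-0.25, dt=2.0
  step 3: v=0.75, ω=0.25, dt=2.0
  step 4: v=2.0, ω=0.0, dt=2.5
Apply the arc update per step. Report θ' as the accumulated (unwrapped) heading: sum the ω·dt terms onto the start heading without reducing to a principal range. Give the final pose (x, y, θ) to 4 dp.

(-2.2478, -1.0291, 2.0000)

step 1: θ'=2.0000 (R=0.6250) → pose (-0.4317, -4.1149, 2.0000)
step 2: θ'=1.5000 (R=6.0000) → pose (0.0975, -7.0362, 1.5000)
step 3: θ'=2.0000 (R=3.0000) → pose (-0.1671, -5.5756, 2.0000)
step 4: θ'=2.0000 (straight) → pose (-2.2478, -1.0291, 2.0000)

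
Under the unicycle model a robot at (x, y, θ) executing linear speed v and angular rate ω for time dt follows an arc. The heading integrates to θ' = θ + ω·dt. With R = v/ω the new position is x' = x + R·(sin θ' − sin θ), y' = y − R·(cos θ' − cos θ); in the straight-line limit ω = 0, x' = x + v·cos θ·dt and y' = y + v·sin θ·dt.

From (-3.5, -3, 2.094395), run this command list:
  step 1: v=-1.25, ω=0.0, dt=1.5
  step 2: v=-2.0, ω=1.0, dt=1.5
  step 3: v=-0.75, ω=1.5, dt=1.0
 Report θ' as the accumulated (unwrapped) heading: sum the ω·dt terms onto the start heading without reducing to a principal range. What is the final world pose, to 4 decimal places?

(0.2897, -4.7862, 5.0944)

step 1: θ'=2.0944 (straight) → pose (-2.5625, -4.6238, 2.0944)
step 2: θ'=3.5944 (R=-2.0000) → pose (0.0445, -5.4222, 3.5944)
step 3: θ'=5.0944 (R=-0.5000) → pose (0.2897, -4.7862, 5.0944)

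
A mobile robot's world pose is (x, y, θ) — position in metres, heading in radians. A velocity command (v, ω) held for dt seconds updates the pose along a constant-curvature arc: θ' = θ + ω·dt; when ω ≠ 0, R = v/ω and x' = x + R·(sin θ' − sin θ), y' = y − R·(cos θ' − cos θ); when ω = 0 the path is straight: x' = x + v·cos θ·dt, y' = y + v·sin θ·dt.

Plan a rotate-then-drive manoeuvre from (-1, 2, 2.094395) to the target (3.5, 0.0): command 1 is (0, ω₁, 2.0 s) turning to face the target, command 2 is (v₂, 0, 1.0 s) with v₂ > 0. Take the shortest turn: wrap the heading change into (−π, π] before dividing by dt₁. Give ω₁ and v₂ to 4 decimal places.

ω₁ = -1.2563, v₂ = 4.9244

heading to target = atan2(0−2, 3.5−-1) = -0.4182
Δθ = wrap(-0.4182 − 2.0944) = -2.5126; ω₁ = Δθ/dt₁ = -1.2563
distance = √((3.5−-1)² + (0−2)²) = 4.9244; v₂ = distance/dt₂ = 4.9244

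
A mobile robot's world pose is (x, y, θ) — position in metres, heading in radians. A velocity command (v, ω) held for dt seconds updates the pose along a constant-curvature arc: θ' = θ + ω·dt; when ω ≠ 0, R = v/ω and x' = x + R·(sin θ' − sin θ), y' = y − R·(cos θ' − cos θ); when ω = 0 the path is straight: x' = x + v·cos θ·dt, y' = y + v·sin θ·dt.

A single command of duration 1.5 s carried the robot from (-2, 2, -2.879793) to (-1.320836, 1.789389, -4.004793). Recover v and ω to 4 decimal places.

Δθ = -4.004793 − -2.879793 = -1.125000
ω = Δθ/dt = -1.125000/1.5 = -0.7500
R = Δx/(sin θ' − sin θ) = 0.6667
v = R·ω = 0.6667·-0.7500 = -0.5000

v = -0.5000, ω = -0.7500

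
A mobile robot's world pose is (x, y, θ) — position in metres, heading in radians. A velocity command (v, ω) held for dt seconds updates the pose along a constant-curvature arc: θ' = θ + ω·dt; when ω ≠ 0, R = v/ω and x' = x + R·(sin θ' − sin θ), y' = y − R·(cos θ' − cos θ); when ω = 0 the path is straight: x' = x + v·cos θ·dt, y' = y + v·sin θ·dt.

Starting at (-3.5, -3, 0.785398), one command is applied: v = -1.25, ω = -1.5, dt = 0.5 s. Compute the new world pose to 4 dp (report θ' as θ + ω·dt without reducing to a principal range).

(-4.0598, -3.2436, 0.0354)

θ' = 0.7854 + -1.5·0.5 = 0.0354
R = v/ω = -1.25/-1.5 = 0.8333
x' = -3.5 + 0.8333·(sin 0.0354 − sin 0.7854) = -4.0598
y' = -3 − 0.8333·(cos 0.0354 − cos 0.7854) = -3.2436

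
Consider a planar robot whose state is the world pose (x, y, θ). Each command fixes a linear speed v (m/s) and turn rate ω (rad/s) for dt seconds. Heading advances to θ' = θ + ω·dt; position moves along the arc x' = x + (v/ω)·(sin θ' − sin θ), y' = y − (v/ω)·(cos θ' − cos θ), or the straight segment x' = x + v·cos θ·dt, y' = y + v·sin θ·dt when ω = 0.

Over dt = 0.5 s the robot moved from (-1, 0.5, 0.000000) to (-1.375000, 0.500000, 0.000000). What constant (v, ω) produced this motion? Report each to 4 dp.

Δθ = 0.000000 − 0.000000 = 0.000000
ω = Δθ/dt = 0.000000/0.5 = 0.0000
ω = 0 → v = (Δx·cos θ + Δy·sin θ)/dt = -0.7500

v = -0.7500, ω = 0.0000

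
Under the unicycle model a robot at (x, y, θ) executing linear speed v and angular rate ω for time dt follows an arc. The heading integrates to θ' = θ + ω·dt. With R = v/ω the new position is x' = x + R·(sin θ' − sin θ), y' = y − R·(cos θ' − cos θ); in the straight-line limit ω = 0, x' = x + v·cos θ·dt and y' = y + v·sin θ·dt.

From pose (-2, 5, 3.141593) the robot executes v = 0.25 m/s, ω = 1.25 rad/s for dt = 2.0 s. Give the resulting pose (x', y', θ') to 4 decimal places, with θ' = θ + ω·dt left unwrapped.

θ' = 3.1416 + 1.25·2.0 = 5.6416
R = v/ω = 0.25/1.25 = 0.2000
x' = -2 + 0.2000·(sin 5.6416 − sin 3.1416) = -2.1197
y' = 5 − 0.2000·(cos 5.6416 − cos 3.1416) = 4.6398

(-2.1197, 4.6398, 5.6416)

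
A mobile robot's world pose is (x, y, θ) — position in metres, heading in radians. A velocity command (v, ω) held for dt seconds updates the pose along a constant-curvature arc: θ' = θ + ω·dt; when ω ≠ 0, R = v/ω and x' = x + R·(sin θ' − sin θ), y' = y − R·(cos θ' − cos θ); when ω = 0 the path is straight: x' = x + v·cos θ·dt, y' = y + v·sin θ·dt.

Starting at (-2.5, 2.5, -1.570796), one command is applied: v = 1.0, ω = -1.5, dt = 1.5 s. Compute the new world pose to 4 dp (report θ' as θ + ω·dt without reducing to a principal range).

θ' = -1.5708 + -1.5·1.5 = -3.8208
R = v/ω = 1.0/-1.5 = -0.6667
x' = -2.5 + -0.6667·(sin -3.8208 − sin -1.5708) = -3.5854
y' = 2.5 − -0.6667·(cos -3.8208 − cos -1.5708) = 1.9813

(-3.5854, 1.9813, -3.8208)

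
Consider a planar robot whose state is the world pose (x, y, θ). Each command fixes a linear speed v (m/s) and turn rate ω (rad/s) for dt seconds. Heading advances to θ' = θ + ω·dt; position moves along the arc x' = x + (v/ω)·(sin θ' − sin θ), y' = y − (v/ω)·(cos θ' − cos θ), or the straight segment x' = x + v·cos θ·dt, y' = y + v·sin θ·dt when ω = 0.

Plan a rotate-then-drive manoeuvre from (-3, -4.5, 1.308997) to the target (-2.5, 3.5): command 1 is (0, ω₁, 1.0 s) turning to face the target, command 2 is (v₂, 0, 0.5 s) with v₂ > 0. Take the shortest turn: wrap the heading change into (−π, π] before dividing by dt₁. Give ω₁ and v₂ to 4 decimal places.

heading to target = atan2(3.5−-4.5, -2.5−-3) = 1.5084
Δθ = wrap(1.5084 − 1.3090) = 0.1994; ω₁ = Δθ/dt₁ = 0.1994
distance = √((-2.5−-3)² + (3.5−-4.5)²) = 8.0156; v₂ = distance/dt₂ = 16.0312

ω₁ = 0.1994, v₂ = 16.0312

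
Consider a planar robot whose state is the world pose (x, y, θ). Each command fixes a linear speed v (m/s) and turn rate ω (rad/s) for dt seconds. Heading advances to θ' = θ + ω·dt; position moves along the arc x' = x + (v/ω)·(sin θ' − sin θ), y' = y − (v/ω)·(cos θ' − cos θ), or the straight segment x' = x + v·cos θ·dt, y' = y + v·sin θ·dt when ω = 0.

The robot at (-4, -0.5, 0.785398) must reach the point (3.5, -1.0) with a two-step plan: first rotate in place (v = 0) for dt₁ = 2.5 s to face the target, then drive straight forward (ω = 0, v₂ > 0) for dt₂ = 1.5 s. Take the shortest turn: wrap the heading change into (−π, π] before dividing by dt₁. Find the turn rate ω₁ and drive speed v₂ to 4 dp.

ω₁ = -0.3408, v₂ = 5.0111

heading to target = atan2(-1−-0.5, 3.5−-4) = -0.0666
Δθ = wrap(-0.0666 − 0.7854) = -0.8520; ω₁ = Δθ/dt₁ = -0.3408
distance = √((3.5−-4)² + (-1−-0.5)²) = 7.5166; v₂ = distance/dt₂ = 5.0111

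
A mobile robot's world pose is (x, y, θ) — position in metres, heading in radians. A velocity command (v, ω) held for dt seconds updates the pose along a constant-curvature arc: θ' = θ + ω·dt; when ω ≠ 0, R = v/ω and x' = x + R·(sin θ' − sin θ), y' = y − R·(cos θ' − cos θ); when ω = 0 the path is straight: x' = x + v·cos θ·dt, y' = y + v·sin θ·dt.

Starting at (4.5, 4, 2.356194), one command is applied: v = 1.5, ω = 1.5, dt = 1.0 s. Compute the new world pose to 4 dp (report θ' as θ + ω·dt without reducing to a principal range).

θ' = 2.3562 + 1.5·1.0 = 3.8562
R = v/ω = 1.5/1.5 = 1.0000
x' = 4.5 + 1.0000·(sin 3.8562 − sin 2.3562) = 3.1376
y' = 4 − 1.0000·(cos 3.8562 − cos 2.3562) = 4.0482

(3.1376, 4.0482, 3.8562)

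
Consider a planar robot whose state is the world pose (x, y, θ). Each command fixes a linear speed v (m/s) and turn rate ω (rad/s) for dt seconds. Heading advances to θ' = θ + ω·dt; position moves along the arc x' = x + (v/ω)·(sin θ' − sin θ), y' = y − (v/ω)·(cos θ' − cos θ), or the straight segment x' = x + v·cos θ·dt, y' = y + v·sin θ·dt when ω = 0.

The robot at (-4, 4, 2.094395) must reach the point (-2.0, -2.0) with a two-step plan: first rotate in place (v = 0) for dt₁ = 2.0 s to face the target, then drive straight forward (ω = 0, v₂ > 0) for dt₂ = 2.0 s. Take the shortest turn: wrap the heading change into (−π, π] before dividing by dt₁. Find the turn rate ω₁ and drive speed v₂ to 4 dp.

heading to target = atan2(-2−4, -2−-4) = -1.2490
Δθ = wrap(-1.2490 − 2.0944) = 2.9397; ω₁ = Δθ/dt₁ = 1.4699
distance = √((-2−-4)² + (-2−4)²) = 6.3246; v₂ = distance/dt₂ = 3.1623

ω₁ = 1.4699, v₂ = 3.1623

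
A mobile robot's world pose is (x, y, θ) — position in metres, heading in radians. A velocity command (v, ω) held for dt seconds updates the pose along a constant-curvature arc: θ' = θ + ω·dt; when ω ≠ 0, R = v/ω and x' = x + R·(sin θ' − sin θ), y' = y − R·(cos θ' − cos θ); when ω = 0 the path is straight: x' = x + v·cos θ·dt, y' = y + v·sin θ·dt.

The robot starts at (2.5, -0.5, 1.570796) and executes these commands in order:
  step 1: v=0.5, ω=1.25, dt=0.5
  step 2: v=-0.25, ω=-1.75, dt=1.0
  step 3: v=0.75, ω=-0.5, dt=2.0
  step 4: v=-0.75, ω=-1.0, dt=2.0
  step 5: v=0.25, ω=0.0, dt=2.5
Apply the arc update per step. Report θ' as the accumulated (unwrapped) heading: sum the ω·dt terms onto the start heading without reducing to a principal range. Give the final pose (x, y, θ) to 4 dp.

step 1: θ'=2.1958 (R=0.4000) → pose (2.4244, -0.2660, 2.1958)
step 2: θ'=0.4458 (R=0.1429) → pose (2.3701, -0.4784, 0.4458)
step 3: θ'=-0.5542 (R=-1.5000) → pose (3.8063, -0.5564, -0.5542)
step 4: θ'=-2.5542 (R=0.7500) → pose (3.7854, 0.7057, -2.5542)
step 5: θ'=-2.5542 (straight) → pose (3.2651, 0.3593, -2.5542)

(3.2651, 0.3593, -2.5542)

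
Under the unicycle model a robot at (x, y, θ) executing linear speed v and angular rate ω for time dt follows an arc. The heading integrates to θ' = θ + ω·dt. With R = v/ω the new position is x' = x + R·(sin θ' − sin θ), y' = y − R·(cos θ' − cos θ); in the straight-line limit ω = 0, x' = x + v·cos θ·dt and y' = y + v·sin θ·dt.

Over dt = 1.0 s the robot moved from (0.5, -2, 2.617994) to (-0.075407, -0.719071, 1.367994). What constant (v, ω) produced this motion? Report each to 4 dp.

Δθ = 1.367994 − 2.617994 = -1.250000
ω = Δθ/dt = -1.250000/1.0 = -1.2500
R = −Δy/(cos θ' − cos θ) = -1.2000
v = R·ω = -1.2000·-1.2500 = 1.5000

v = 1.5000, ω = -1.2500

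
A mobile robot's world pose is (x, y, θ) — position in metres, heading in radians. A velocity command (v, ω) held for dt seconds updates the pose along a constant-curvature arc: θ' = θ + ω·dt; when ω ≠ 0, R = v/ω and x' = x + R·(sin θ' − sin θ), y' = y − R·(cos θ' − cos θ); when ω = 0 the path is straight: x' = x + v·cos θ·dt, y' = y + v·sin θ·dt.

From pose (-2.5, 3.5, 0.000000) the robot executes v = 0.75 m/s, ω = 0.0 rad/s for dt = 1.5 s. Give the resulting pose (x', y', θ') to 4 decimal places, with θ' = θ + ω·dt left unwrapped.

θ' = 0.0000 + 0.0·1.5 = 0.0000
ω = 0 → straight: x' = -2.5 + 0.75·cos(0.0000)·1.5 = -1.3750
y' = 3.5 + 0.75·sin(0.0000)·1.5 = 3.5000

(-1.3750, 3.5000, 0.0000)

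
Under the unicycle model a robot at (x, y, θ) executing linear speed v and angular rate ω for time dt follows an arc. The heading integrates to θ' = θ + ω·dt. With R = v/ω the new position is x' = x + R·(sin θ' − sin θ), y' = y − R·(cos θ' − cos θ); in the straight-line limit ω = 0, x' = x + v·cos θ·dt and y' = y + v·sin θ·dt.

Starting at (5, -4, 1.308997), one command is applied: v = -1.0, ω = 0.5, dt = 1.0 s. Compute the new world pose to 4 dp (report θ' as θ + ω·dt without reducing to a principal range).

(4.9883, -4.9895, 1.8090)

θ' = 1.3090 + 0.5·1.0 = 1.8090
R = v/ω = -1.0/0.5 = -2.0000
x' = 5 + -2.0000·(sin 1.8090 − sin 1.3090) = 4.9883
y' = -4 − -2.0000·(cos 1.8090 − cos 1.3090) = -4.9895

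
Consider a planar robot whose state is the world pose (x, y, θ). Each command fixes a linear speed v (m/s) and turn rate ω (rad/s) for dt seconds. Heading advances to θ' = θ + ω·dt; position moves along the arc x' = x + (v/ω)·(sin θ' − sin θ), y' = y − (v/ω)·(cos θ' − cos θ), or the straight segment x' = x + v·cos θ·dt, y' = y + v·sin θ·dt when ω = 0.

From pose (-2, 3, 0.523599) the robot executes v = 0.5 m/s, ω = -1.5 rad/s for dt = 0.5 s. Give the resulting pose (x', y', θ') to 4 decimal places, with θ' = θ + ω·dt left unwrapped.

(-1.7585, 3.0362, -0.2264)

θ' = 0.5236 + -1.5·0.5 = -0.2264
R = v/ω = 0.5/-1.5 = -0.3333
x' = -2 + -0.3333·(sin -0.2264 − sin 0.5236) = -1.7585
y' = 3 − -0.3333·(cos -0.2264 − cos 0.5236) = 3.0362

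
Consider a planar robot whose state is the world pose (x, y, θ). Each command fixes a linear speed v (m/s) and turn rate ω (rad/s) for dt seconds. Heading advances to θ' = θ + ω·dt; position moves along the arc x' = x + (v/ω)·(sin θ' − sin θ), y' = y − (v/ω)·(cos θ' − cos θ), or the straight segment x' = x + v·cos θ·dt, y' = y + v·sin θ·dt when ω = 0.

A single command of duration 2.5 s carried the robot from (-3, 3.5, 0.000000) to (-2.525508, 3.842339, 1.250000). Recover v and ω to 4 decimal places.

Δθ = 1.250000 − 0.000000 = 1.250000
ω = Δθ/dt = 1.250000/2.5 = 0.5000
R = Δx/(sin θ' − sin θ) = 0.5000
v = R·ω = 0.5000·0.5000 = 0.2500

v = 0.2500, ω = 0.5000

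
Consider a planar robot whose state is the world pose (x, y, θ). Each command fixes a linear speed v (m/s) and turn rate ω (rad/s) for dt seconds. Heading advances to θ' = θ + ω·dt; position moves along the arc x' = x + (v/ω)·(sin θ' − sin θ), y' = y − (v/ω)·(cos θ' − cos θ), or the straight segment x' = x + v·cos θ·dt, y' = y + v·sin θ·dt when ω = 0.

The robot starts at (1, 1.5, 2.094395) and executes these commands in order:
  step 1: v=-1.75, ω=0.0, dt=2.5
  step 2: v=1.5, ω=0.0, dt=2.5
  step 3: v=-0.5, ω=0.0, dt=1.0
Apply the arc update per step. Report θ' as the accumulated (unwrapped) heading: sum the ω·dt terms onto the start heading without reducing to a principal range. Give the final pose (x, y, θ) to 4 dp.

(1.5625, 0.5257, 2.0944)

step 1: θ'=2.0944 (straight) → pose (3.1875, -2.2889, 2.0944)
step 2: θ'=2.0944 (straight) → pose (1.3125, 0.9587, 2.0944)
step 3: θ'=2.0944 (straight) → pose (1.5625, 0.5257, 2.0944)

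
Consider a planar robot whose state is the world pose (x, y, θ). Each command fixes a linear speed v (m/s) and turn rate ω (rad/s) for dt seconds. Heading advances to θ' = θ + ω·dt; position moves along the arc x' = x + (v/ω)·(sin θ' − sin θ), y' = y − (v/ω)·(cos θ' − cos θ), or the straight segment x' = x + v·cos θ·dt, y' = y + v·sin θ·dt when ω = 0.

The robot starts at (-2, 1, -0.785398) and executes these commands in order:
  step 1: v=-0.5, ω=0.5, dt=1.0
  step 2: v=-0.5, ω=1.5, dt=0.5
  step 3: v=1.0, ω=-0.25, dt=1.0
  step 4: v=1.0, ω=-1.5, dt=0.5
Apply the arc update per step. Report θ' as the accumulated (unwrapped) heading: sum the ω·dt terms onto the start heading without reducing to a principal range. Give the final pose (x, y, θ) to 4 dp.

step 1: θ'=-0.2854 (R=-1.0000) → pose (-2.4256, 1.2524, -0.2854)
step 2: θ'=0.4646 (R=-0.3333) → pose (-2.6688, 1.2306, 0.4646)
step 3: θ'=0.2146 (R=-4.0000) → pose (-1.7283, 1.5628, 0.2146)
step 4: θ'=-0.5354 (R=-0.6667) → pose (-1.2462, 1.4848, -0.5354)

(-1.2462, 1.4848, -0.5354)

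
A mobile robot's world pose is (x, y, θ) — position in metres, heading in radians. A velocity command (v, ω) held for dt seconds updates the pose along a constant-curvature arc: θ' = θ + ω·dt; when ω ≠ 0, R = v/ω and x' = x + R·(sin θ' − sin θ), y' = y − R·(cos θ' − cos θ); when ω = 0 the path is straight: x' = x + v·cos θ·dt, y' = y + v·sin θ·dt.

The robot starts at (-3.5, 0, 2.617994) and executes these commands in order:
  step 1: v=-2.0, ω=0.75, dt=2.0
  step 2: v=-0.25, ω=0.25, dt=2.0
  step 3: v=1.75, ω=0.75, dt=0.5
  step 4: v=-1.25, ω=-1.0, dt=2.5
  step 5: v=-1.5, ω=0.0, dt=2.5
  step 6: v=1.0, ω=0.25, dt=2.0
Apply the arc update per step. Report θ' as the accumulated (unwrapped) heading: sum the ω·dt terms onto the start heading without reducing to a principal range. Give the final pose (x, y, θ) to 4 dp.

(3.4112, 0.2610, 2.9930)

step 1: θ'=4.1180 (R=-2.6667) → pose (0.0426, 0.8160, 4.1180)
step 2: θ'=4.6180 (R=-1.0000) → pose (0.2097, 1.2818, 4.6180)
step 3: θ'=4.9930 (R=2.3333) → pose (0.2906, 0.4157, 4.9930)
step 4: θ'=2.4930 (R=1.2500) → pose (2.2468, 1.7580, 2.4930)
step 5: θ'=2.4930 (straight) → pose (5.2353, -0.5072, 2.4930)
step 6: θ'=2.9930 (R=4.0000) → pose (3.4112, 0.2610, 2.9930)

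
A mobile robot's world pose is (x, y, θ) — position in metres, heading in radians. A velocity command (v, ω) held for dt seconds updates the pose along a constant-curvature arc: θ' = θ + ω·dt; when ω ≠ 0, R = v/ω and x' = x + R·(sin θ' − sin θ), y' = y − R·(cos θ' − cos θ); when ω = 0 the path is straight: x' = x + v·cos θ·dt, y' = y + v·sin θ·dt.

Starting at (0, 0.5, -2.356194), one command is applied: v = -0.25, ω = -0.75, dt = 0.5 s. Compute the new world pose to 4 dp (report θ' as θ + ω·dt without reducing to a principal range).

θ' = -2.3562 + -0.75·0.5 = -2.7312
R = v/ω = -0.25/-0.75 = 0.3333
x' = 0 + 0.3333·(sin -2.7312 − sin -2.3562) = 0.1027
y' = 0.5 − 0.3333·(cos -2.7312 − cos -2.3562) = 0.5700

(0.1027, 0.5700, -2.7312)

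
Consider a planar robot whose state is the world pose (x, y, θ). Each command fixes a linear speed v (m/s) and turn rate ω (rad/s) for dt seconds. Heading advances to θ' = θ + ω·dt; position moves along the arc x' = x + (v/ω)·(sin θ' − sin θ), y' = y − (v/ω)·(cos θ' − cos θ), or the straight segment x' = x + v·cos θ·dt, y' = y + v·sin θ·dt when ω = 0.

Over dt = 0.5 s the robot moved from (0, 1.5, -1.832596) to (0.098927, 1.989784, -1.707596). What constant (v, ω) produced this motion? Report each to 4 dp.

Δθ = -1.707596 − -1.832596 = 0.125000
ω = Δθ/dt = 0.125000/0.5 = 0.2500
R = −Δy/(cos θ' − cos θ) = -4.0000
v = R·ω = -4.0000·0.2500 = -1.0000

v = -1.0000, ω = 0.2500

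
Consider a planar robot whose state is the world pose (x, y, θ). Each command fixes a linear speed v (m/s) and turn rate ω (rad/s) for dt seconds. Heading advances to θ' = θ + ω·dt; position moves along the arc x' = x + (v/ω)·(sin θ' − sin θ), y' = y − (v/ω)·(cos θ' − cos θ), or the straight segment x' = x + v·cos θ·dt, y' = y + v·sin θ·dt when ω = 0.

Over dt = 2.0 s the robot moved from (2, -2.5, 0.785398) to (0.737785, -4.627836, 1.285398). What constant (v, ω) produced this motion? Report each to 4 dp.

v = -1.2500, ω = 0.2500

Δθ = 1.285398 − 0.785398 = 0.500000
ω = Δθ/dt = 0.500000/2.0 = 0.2500
R = −Δy/(cos θ' − cos θ) = -5.0000
v = R·ω = -5.0000·0.2500 = -1.2500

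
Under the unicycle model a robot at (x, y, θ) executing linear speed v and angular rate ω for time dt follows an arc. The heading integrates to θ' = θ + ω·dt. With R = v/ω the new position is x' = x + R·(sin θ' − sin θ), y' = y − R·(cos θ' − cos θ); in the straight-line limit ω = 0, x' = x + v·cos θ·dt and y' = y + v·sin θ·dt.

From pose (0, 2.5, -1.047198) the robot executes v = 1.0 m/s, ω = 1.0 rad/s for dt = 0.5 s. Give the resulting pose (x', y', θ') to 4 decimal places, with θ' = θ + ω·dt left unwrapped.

θ' = -1.0472 + 1.0·0.5 = -0.5472
R = v/ω = 1.0/1.0 = 1.0000
x' = 0 + 1.0000·(sin -0.5472 − sin -1.0472) = 0.3457
y' = 2.5 − 1.0000·(cos -0.5472 − cos -1.0472) = 2.1460

(0.3457, 2.1460, -0.5472)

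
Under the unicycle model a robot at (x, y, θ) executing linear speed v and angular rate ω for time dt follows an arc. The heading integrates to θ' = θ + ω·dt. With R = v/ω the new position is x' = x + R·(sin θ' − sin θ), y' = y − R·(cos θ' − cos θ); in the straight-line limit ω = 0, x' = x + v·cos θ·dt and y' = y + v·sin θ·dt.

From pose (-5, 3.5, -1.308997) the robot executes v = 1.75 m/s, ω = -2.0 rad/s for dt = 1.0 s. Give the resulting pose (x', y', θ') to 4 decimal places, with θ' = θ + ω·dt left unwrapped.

θ' = -1.3090 + -2.0·1.0 = -3.3090
R = v/ω = 1.75/-2.0 = -0.8750
x' = -5 + -0.8750·(sin -3.3090 − sin -1.3090) = -5.9910
y' = 3.5 − -0.8750·(cos -3.3090 − cos -1.3090) = 2.4108

(-5.9910, 2.4108, -3.3090)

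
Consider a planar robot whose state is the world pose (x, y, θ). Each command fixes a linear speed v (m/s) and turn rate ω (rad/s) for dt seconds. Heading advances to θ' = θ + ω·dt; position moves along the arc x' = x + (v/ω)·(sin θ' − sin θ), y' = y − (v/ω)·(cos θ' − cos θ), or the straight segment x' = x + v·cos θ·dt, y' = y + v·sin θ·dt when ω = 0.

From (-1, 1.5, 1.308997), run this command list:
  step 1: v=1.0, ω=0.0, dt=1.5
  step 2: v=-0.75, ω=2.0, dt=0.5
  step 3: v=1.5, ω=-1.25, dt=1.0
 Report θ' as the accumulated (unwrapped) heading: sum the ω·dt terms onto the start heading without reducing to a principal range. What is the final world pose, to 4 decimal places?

step 1: θ'=1.3090 (straight) → pose (-0.6118, 2.9489, 1.3090)
step 2: θ'=2.3090 (R=-0.3750) → pose (-0.5269, 2.5995, 2.3090)
step 3: θ'=1.0590 (R=-1.2000) → pose (-0.6856, 3.9947, 1.0590)

(-0.6856, 3.9947, 1.0590)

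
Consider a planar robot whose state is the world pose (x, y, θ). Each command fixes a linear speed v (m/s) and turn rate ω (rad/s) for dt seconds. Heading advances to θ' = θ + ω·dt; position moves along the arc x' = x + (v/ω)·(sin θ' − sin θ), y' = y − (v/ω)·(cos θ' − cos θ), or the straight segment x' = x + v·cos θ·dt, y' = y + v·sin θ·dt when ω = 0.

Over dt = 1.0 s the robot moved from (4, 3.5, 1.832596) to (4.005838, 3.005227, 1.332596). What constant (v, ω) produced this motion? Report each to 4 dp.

Δθ = 1.332596 − 1.832596 = -0.500000
ω = Δθ/dt = -0.500000/1.0 = -0.5000
R = −Δy/(cos θ' − cos θ) = 1.0000
v = R·ω = 1.0000·-0.5000 = -0.5000

v = -0.5000, ω = -0.5000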